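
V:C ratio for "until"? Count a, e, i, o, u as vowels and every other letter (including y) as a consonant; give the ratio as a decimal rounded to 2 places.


Word: "until"
Vowels (a,e,i,o,u): 2
Consonants: 3
Ratio = 2/3
= 0.67


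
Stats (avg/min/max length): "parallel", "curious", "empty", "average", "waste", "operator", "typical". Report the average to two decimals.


Lengths: "parallel"=8, "curious"=7, "empty"=5, "average"=7, "waste"=5, "operator"=8, "typical"=7
Sum = 47, Count = 7
Average = 47/7 = 6.71
= avg=6.71, min=5, max=8


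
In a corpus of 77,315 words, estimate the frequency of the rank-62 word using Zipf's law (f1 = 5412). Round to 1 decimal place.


Zipf's law: f(r) = f(1) / r
f(1) = 5412
f(62) = 5412 / 62
= 87.3 occurrences


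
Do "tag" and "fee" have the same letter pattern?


Pattern of "tag": [0, 1, 2]
Pattern of "fee": [0, 1, 1]
Patterns do not match
Same pattern = No


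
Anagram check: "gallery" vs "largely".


Word 1: "gallery" → sorted: aegllry
Word 2: "largely" → sorted: aegllry
Same letters? aegllry == aegllry
Anagram = Yes


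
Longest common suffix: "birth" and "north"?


Word 1: "birth"
Word 2: "north"
Comparing from end:
  Pos -1: 'h' == 'h'
  Pos -2: 't' == 't'
  Pos -3: 'r' == 'r'
  Pos -4: 'i' != 'o' (stop)
LCS = "rth" (length 3)


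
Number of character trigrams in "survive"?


Word: "survive" (length 7)
Number of 3-grams = length - 3 + 1 = 7 - 3 + 1
= 5


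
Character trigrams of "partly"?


Word: "partly" (length 6)
Number of trigrams = 6 - 3 + 1 = 4
  Position 0: "par"
  Position 1: "art"
  Position 2: "rtl"
  Position 3: "tly"
Trigrams = "par", "art", "rtl", "tly"


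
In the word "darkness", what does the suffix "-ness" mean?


Suffix: -ness
Example: darkness (dark + -ness)
Meaning = state of being


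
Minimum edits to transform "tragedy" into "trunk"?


Word 1: "tragedy" (length 7)
Word 2: "trunk" (length 5)
One optimal edit sequence (insert/delete/substitute each cost 1):
  1. keep 't'
  2. keep 'r'
  3. delete 'a'  (+1)
  4. delete 'g'  (+1)
  5. substitute 'e' -> 'u'  (+1)
  6. substitute 'd' -> 'n'  (+1)
  7. substitute 'y' -> 'k'  (+1)
Total edit operations: 5
Edit distance = 5


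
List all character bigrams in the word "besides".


Word: "besides" (length 7)
Number of bigrams = 7 - 2 + 1 = 6
  Position 0: "be"
  Position 1: "es"
  Position 2: "si"
  Position 3: "id"
  Position 4: "de"
  Position 5: "es"
Bigrams = "be", "es", "si", "id", "de", "es"


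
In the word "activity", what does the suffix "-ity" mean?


Suffix: -ity
Example: activity = active + -ity, with a spelling change
Meaning = quality of


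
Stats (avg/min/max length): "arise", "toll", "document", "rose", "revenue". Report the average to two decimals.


Lengths: "arise"=5, "toll"=4, "document"=8, "rose"=4, "revenue"=7
Sum = 28, Count = 5
Average = 28/5 = 5.60
= avg=5.60, min=4, max=8


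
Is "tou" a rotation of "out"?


Word: "out", Candidate: "tou"
Method: check if candidate is substring of word+word
"outout" contains "tou"? Yes
Is rotation = Yes


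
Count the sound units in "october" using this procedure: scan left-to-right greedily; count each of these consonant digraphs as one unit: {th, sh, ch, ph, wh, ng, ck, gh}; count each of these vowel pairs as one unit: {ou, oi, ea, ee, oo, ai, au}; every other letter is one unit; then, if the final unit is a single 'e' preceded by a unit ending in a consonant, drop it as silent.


Word: "october" (7 letters)
Left-to-right scan:
  1. 'o' (letter)
  2. 'c' (letter)
  3. 't' (letter)
  4. 'o' (letter)
  5. 'b' (letter)
  6. 'e' (letter)
  7. 'r' (letter)
Units from scan: 7
Sound units = 7 units


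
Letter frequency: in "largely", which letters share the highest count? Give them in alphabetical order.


Word: "largely"
Letter counts:
  'a': 1
  'e': 1
  'g': 1
  'l': 2
  'r': 1
  'y': 1
Maximum count = 2
Most frequent = 'l' (2 times each)


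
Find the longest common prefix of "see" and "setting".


Word 1: "see"
Word 2: "setting"
Comparing from start:
  Pos 0: 's' == 's'
  Pos 1: 'e' == 'e'
  Pos 2: 'e' != 't' (stop)
LCP = "se" (length 2)


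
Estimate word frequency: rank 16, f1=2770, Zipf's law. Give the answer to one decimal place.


Zipf's law: f(r) = f(1) / r
f(1) = 2770
f(16) = 2770 / 16
= 173.1 occurrences


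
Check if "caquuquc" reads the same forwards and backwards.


Word: "caquuquc"
Reversed: "cuquuqac"
Forward == Backward? caquuquc != cuquuqac
Palindrome = No


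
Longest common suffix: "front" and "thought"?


Word 1: "front"
Word 2: "thought"
Comparing from end:
  Pos -1: 't' == 't'
  Pos -2: 'n' != 'h' (stop)
LCS = "t" (length 1)


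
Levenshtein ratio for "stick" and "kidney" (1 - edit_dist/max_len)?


Word 1: "stick" (length 5)
Word 2: "kidney" (length 6)
One optimal edit sequence:
  1. insert 'k'  (+1)
  2. substitute 's' -> 'i'  (+1)
  3. substitute 't' -> 'd'  (+1)
  4. substitute 'i' -> 'n'  (+1)
  5. substitute 'c' -> 'e'  (+1)
  6. substitute 'k' -> 'y'  (+1)
Edit distance = 6
Max length = max(5, 6) = 6
Similarity = 1 - 6/6
= 0.0000


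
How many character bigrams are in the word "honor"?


Word: "honor" (length 5)
Number of 2-grams = length - 2 + 1 = 5 - 2 + 1
= 4


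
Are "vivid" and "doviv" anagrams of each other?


Word 1: "vivid" → sorted: diivv
Word 2: "doviv" → sorted: diovv
Same letters? diivv != diovv
Anagram = No


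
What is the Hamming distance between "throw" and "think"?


Comparing character by character (same length = 5):
  Pos 0: 't' vs 't' =
  Pos 1: 'h' vs 'h' =
  Pos 2: 'r' vs 'i' !=
  Pos 3: 'o' vs 'n' !=
  Pos 4: 'w' vs 'k' !=
Hamming distance = 3


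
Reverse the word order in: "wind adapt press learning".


Original: "wind adapt press learning"
Words (1..n): wind | adapt | press | learning
Reversed (n..1): learning | press | adapt | wind
Result = "learning press adapt wind"


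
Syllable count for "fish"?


Word: "fish"
Syllable breakdown: fish
Counting: 1 part
= 1 syllable


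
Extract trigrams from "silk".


Word: "silk" (length 4)
Number of trigrams = 4 - 3 + 1 = 2
  Position 0: "sil"
  Position 1: "ilk"
Trigrams = "sil", "ilk"


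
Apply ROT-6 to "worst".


Word: "worst"
Shift: 6
Each letter → (letter + shift) mod 26:
  'w' (22) + 6 = 2 → 'c'
  'o' (14) + 6 = 20 → 'u'
  'r' (17) + 6 = 23 → 'x'
  's' (18) + 6 = 24 → 'y'
  't' (19) + 6 = 25 → 'z'
Result = "cuxyz"


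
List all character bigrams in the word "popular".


Word: "popular" (length 7)
Number of bigrams = 7 - 2 + 1 = 6
  Position 0: "po"
  Position 1: "op"
  Position 2: "pu"
  Position 3: "ul"
  Position 4: "la"
  Position 5: "ar"
Bigrams = "po", "op", "pu", "ul", "la", "ar"


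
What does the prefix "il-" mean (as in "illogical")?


Prefix: il-
As in: illogical -> il- + logical
Meaning = not


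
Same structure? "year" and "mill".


Pattern of "year": [0, 1, 2, 3]
Pattern of "mill": [0, 1, 2, 2]
Patterns do not match
Same pattern = No


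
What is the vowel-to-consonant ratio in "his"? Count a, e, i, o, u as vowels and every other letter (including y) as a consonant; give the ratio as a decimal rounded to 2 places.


Word: "his"
Vowels (a,e,i,o,u): 1
Consonants: 2
Ratio = 1/2
= 0.50


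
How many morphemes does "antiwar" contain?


Word: "antiwar"
Morphemes: anti- / war
Each morpheme carries meaning
= 2 morphemes


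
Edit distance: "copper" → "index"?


Word 1: "copper" (length 6)
Word 2: "index" (length 5)
One optimal edit sequence (insert/delete/substitute each cost 1):
  1. delete 'c'  (+1)
  2. substitute 'o' -> 'i'  (+1)
  3. substitute 'p' -> 'n'  (+1)
  4. substitute 'p' -> 'd'  (+1)
  5. keep 'e'
  6. substitute 'r' -> 'x'  (+1)
Total edit operations: 5
Edit distance = 5


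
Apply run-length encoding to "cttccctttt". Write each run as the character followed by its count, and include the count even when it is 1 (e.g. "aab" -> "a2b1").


String: "cttccctttt"
Scanning for consecutive runs:
  'c' x 1
  't' x 2
  'c' x 3
  't' x 4
RLE = "c1t2c3t4"


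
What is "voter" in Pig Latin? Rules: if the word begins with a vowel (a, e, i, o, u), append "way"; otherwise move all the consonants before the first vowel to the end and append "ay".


Word: "voter"
Starts with consonant(s) → move to end, add 'ay'
Consonant cluster: "v"
Pig Latin = "otervay"


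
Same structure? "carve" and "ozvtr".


Pattern of "carve": [0, 1, 2, 3, 4]
Pattern of "ozvtr": [0, 1, 2, 3, 4]
Patterns match
Same pattern = Yes


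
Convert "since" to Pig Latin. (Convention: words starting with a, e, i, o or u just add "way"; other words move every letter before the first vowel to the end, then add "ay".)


Word: "since"
Starts with consonant(s) → move to end, add 'ay'
Consonant cluster: "s"
Pig Latin = "incesay"


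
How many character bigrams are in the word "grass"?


Word: "grass" (length 5)
Number of 2-grams = length - 2 + 1 = 5 - 2 + 1
= 4


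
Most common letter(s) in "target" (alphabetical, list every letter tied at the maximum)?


Word: "target"
Letter counts:
  'a': 1
  'e': 1
  'g': 1
  'r': 1
  't': 2
Maximum count = 2
Most frequent = 't' (2 times each)


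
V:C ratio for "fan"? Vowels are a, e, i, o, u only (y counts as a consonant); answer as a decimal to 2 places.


Word: "fan"
Vowels (a,e,i,o,u): 1
Consonants: 2
Ratio = 1/2
= 0.50


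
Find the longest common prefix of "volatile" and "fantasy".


Word 1: "volatile"
Word 2: "fantasy"
Comparing from start:
  Pos 0: 'v' != 'f' (stop)
LCP = "" (length 0)


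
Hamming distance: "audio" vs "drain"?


Comparing character by character (same length = 5):
  Pos 0: 'a' vs 'd' !=
  Pos 1: 'u' vs 'r' !=
  Pos 2: 'd' vs 'a' !=
  Pos 3: 'i' vs 'i' =
  Pos 4: 'o' vs 'n' !=
Hamming distance = 4


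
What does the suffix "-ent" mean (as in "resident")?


Suffix: -ent
As in: resident -> reside + -ent, with a spelling change
Meaning = one who / that which


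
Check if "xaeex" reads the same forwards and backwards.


Word: "xaeex"
Reversed: "xeeax"
Forward == Backward? xaeex != xeeax
Palindrome = No


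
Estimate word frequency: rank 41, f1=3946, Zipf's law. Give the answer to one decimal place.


Zipf's law: f(r) = f(1) / r
f(1) = 3946
f(41) = 3946 / 41
= 96.2 occurrences


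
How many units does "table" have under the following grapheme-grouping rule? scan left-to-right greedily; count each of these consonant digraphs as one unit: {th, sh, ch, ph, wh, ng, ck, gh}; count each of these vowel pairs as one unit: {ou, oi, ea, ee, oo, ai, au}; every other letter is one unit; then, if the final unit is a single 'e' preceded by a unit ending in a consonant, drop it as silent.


Word: "table" (5 letters)
Left-to-right scan:
  [1] 't' (letter)
  [2] 'a' (letter)
  [3] 'b' (letter)
  [4] 'l' (letter)
  [5] 'e' (letter)
Units from scan: 5
Final unit is 'e' after a consonant -> drop as silent (-1)
Sound units = 4 units


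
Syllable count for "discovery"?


Word: "discovery"
Syllable breakdown: dis | cov | er | y
Counting: 4 parts
= 4 syllables


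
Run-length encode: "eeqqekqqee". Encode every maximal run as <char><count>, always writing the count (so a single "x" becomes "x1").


String: "eeqqekqqee"
Scanning for consecutive runs:
  'e' x 2
  'q' x 2
  'e' x 1
  'k' x 1
  'q' x 2
  'e' x 2
RLE = "e2q2e1k1q2e2"


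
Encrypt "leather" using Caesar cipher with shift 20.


Word: "leather"
Shift: 20
Each letter → (letter + shift) mod 26:
  'l' (11) + 20 = 5 → 'f'
  'e' (4) + 20 = 24 → 'y'
  'a' (0) + 20 = 20 → 'u'
  't' (19) + 20 = 13 → 'n'
  'h' (7) + 20 = 1 → 'b'
  'e' (4) + 20 = 24 → 'y'
  'r' (17) + 20 = 11 → 'l'
Result = "fyunbyl"


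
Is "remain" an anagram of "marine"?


Word 1: "marine" → sorted: aeimnr
Word 2: "remain" → sorted: aeimnr
Same letters? aeimnr == aeimnr
Anagram = Yes


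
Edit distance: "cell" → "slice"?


Word 1: "cell" (length 4)
Word 2: "slice" (length 5)
One optimal edit sequence (insert/delete/substitute each cost 1):
  1. insert 's'  (+1)
  2. substitute 'c' -> 'l'  (+1)
  3. substitute 'e' -> 'i'  (+1)
  4. substitute 'l' -> 'c'  (+1)
  5. substitute 'l' -> 'e'  (+1)
Total edit operations: 5
Edit distance = 5


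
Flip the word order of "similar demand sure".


Original: "similar demand sure"
Words (1..n): similar | demand | sure
Reversed (n..1): sure | demand | similar
Result = "sure demand similar"


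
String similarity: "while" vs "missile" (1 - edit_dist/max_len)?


Word 1: "while" (length 5)
Word 2: "missile" (length 7)
One optimal edit sequence:
  1. insert 'm'  (+1)
  2. insert 'i'  (+1)
  3. substitute 'w' -> 's'  (+1)
  4. substitute 'h' -> 's'  (+1)
  5. keep 'i'
  6. keep 'l'
  7. keep 'e'
Edit distance = 4
Max length = max(5, 7) = 7
Similarity = 1 - 4/7
= 0.4286


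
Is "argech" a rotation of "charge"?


Word: "charge", Candidate: "argech"
Method: check if candidate is substring of word+word
"chargecharge" contains "argech"? Yes
Is rotation = Yes


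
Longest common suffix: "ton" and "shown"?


Word 1: "ton"
Word 2: "shown"
Comparing from end:
  Pos -1: 'n' == 'n'
  Pos -2: 'o' != 'w' (stop)
LCS = "n" (length 1)


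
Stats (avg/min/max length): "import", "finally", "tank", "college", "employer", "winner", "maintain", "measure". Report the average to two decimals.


Lengths: "import"=6, "finally"=7, "tank"=4, "college"=7, "employer"=8, "winner"=6, "maintain"=8, "measure"=7
Sum = 53, Count = 8
Average = 53/8 = 6.63
= avg=6.63, min=4, max=8


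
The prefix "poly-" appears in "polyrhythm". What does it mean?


Prefix: poly-
Example: polyrhythm (poly- + rhythm)
Meaning = many


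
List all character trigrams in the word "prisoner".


Word: "prisoner" (length 8)
Number of trigrams = 8 - 3 + 1 = 6
  Position 0: "pri"
  Position 1: "ris"
  Position 2: "iso"
  Position 3: "son"
  Position 4: "one"
  Position 5: "ner"
Trigrams = "pri", "ris", "iso", "son", "one", "ner"


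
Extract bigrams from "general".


Word: "general" (length 7)
Number of bigrams = 7 - 2 + 1 = 6
  Position 0: "ge"
  Position 1: "en"
  Position 2: "ne"
  Position 3: "er"
  Position 4: "ra"
  Position 5: "al"
Bigrams = "ge", "en", "ne", "er", "ra", "al"


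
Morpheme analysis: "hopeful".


Word: "hopeful"
Morphemes: hope / -ful
Each morpheme carries meaning
= 2 morphemes


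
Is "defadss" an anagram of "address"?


Word 1: "address" → sorted: adderss
Word 2: "defadss" → sorted: addefss
Same letters? adderss != addefss
Anagram = No


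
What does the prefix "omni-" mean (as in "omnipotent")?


Prefix: omni-
Example: omnipotent (omni- + potent)
Meaning = all


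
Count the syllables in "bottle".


Word: "bottle"
Syllable breakdown: bot · tle
Counting: 2 parts
= 2 syllables


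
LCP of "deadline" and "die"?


Word 1: "deadline"
Word 2: "die"
Comparing from start:
  Pos 0: 'd' == 'd'
  Pos 1: 'e' != 'i' (stop)
LCP = "d" (length 1)


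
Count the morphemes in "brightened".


Word: "brightened"
Morphemes: bright | -en | -ed
Each morpheme carries meaning
= 3 morphemes


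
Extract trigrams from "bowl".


Word: "bowl" (length 4)
Number of trigrams = 4 - 3 + 1 = 2
  Position 0: "bow"
  Position 1: "owl"
Trigrams = "bow", "owl"


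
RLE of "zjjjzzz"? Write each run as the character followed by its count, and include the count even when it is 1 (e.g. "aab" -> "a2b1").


String: "zjjjzzz"
Scanning for consecutive runs:
  'z' x 1
  'j' x 3
  'z' x 3
RLE = "z1j3z3"


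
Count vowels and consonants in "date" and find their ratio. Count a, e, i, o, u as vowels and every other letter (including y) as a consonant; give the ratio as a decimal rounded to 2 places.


Word: "date"
Vowels (a,e,i,o,u): 2
Consonants: 2
Ratio = 2/2
= 1.00


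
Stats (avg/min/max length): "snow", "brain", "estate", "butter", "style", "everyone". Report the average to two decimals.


Lengths: "snow"=4, "brain"=5, "estate"=6, "butter"=6, "style"=5, "everyone"=8
Sum = 34, Count = 6
Average = 34/6 = 5.67
= avg=5.67, min=4, max=8


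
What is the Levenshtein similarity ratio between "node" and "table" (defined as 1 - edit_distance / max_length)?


Word 1: "node" (length 4)
Word 2: "table" (length 5)
One optimal edit sequence:
  1. insert 't'  (+1)
  2. substitute 'n' -> 'a'  (+1)
  3. substitute 'o' -> 'b'  (+1)
  4. substitute 'd' -> 'l'  (+1)
  5. keep 'e'
Edit distance = 4
Max length = max(4, 5) = 5
Similarity = 1 - 4/5
= 0.2000


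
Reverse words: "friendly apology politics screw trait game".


Original: "friendly apology politics screw trait game"
Words (1..n): friendly | apology | politics | screw | trait | game
Reversed (n..1): game | trait | screw | politics | apology | friendly
Result = "game trait screw politics apology friendly"


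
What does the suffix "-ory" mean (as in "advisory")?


Suffix: -ory
As in: advisory -> advise + -ory, with a spelling change
Meaning = relating to / place for


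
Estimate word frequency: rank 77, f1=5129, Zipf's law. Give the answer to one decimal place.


Zipf's law: f(r) = f(1) / r
f(1) = 5129
f(77) = 5129 / 77
= 66.6 occurrences


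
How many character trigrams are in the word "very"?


Word: "very" (length 4)
Number of 3-grams = length - 3 + 1 = 4 - 3 + 1
= 2


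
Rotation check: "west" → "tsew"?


Word: "west", Candidate: "tsew"
Method: check if candidate is substring of word+word
"westwest" contains "tsew"? No
Is rotation = No


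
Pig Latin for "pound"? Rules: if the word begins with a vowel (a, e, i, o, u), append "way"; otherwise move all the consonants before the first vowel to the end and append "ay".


Word: "pound"
Starts with consonant(s) → move to end, add 'ay'
Consonant cluster: "p"
Pig Latin = "oundpay"


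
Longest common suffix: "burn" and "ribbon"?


Word 1: "burn"
Word 2: "ribbon"
Comparing from end:
  Pos -1: 'n' == 'n'
  Pos -2: 'r' != 'o' (stop)
LCS = "n" (length 1)


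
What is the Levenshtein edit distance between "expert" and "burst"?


Word 1: "expert" (length 6)
Word 2: "burst" (length 5)
One optimal edit sequence (insert/delete/substitute each cost 1):
  1. delete 'e'  (+1)
  2. substitute 'x' -> 'b'  (+1)
  3. substitute 'p' -> 'u'  (+1)
  4. substitute 'e' -> 'r'  (+1)
  5. substitute 'r' -> 's'  (+1)
  6. keep 't'
Total edit operations: 5
Edit distance = 5


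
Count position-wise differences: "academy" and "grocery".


Comparing character by character (same length = 7):
  Pos 0: 'a' vs 'g' !=
  Pos 1: 'c' vs 'r' !=
  Pos 2: 'a' vs 'o' !=
  Pos 3: 'd' vs 'c' !=
  Pos 4: 'e' vs 'e' =
  Pos 5: 'm' vs 'r' !=
  Pos 6: 'y' vs 'y' =
Hamming distance = 5


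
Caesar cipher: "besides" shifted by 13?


Word: "besides"
Shift: 13
Each letter → (letter + shift) mod 26:
  'b' (1) + 13 = 14 → 'o'
  'e' (4) + 13 = 17 → 'r'
  's' (18) + 13 = 5 → 'f'
  'i' (8) + 13 = 21 → 'v'
  'd' (3) + 13 = 16 → 'q'
  'e' (4) + 13 = 17 → 'r'
  's' (18) + 13 = 5 → 'f'
Result = "orfvqrf"


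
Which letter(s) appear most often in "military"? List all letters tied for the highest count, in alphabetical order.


Word: "military"
Letter counts:
  'a': 1
  'i': 2
  'l': 1
  'm': 1
  'r': 1
  't': 1
  'y': 1
Maximum count = 2
Most frequent = 'i' (2 times each)


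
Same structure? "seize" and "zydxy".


Pattern of "seize": [0, 1, 2, 3, 1]
Pattern of "zydxy": [0, 1, 2, 3, 1]
Patterns match
Same pattern = Yes


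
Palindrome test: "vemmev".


Word: "vemmev"
Reversed: "vemmev"
Forward == Backward? vemmev == vemmev
Palindrome = Yes


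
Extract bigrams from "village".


Word: "village" (length 7)
Number of bigrams = 7 - 2 + 1 = 6
  Position 0: "vi"
  Position 1: "il"
  Position 2: "ll"
  Position 3: "la"
  Position 4: "ag"
  Position 5: "ge"
Bigrams = "vi", "il", "ll", "la", "ag", "ge"


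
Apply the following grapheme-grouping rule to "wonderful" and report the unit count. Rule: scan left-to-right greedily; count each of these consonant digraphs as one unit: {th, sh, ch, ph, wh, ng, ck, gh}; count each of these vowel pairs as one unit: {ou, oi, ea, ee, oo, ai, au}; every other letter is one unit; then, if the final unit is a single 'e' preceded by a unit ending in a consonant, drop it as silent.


Word: "wonderful" (9 letters)
Left-to-right scan:
  (1) 'w' (letter)
  (2) 'o' (letter)
  (3) 'n' (letter)
  (4) 'd' (letter)
  (5) 'e' (letter)
  (6) 'r' (letter)
  (7) 'f' (letter)
  (8) 'u' (letter)
  (9) 'l' (letter)
Units from scan: 9
Sound units = 9 units


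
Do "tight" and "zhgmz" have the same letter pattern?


Pattern of "tight": [0, 1, 2, 3, 0]
Pattern of "zhgmz": [0, 1, 2, 3, 0]
Patterns match
Same pattern = Yes


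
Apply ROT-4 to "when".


Word: "when"
Shift: 4
Each letter → (letter + shift) mod 26:
  'w' (22) + 4 = 0 → 'a'
  'h' (7) + 4 = 11 → 'l'
  'e' (4) + 4 = 8 → 'i'
  'n' (13) + 4 = 17 → 'r'
Result = "alir"


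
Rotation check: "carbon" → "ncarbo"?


Word: "carbon", Candidate: "ncarbo"
Method: check if candidate is substring of word+word
"carboncarbon" contains "ncarbo"? Yes
Is rotation = Yes


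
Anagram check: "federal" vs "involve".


Word 1: "federal" → sorted: adeeflr
Word 2: "involve" → sorted: eilnovv
Same letters? adeeflr != eilnovv
Anagram = No


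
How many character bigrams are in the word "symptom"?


Word: "symptom" (length 7)
Number of 2-grams = length - 2 + 1 = 7 - 2 + 1
= 6


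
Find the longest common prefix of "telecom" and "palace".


Word 1: "telecom"
Word 2: "palace"
Comparing from start:
  Pos 0: 't' != 'p' (stop)
LCP = "" (length 0)


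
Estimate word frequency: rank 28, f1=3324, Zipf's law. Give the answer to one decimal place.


Zipf's law: f(r) = f(1) / r
f(1) = 3324
f(28) = 3324 / 28
= 118.7 occurrences


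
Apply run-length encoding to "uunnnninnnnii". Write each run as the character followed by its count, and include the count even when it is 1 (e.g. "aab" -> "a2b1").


String: "uunnnninnnnii"
Scanning for consecutive runs:
  'u' x 2
  'n' x 4
  'i' x 1
  'n' x 4
  'i' x 2
RLE = "u2n4i1n4i2"


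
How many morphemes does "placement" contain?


Word: "placement"
Morphemes: place / -ment
Each morpheme carries meaning
= 2 morphemes


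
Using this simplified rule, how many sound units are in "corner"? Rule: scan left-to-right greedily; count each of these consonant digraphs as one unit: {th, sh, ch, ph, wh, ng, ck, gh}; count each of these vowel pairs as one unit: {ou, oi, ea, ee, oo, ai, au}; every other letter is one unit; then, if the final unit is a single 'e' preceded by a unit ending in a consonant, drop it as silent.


Word: "corner" (6 letters)
Left-to-right scan:
  (1) 'c' (letter)
  (2) 'o' (letter)
  (3) 'r' (letter)
  (4) 'n' (letter)
  (5) 'e' (letter)
  (6) 'r' (letter)
Units from scan: 6
Sound units = 6 units


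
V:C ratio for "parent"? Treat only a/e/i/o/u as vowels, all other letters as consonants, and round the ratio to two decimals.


Word: "parent"
Vowels (a,e,i,o,u): 2
Consonants: 4
Ratio = 2/4
= 0.50


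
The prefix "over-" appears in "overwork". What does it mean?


Prefix: over-
As in: overwork -> over- + work
Meaning = excessive


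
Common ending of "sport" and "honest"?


Word 1: "sport"
Word 2: "honest"
Comparing from end:
  Pos -1: 't' == 't'
  Pos -2: 'r' != 's' (stop)
LCS = "t" (length 1)


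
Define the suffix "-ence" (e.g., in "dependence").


Suffix: -ence
Example: dependence = depend + -ence
Meaning = state of


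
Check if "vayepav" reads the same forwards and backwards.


Word: "vayepav"
Reversed: "vapeyav"
Forward == Backward? vayepav != vapeyav
Palindrome = No


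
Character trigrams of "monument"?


Word: "monument" (length 8)
Number of trigrams = 8 - 3 + 1 = 6
  Position 0: "mon"
  Position 1: "onu"
  Position 2: "num"
  Position 3: "ume"
  Position 4: "men"
  Position 5: "ent"
Trigrams = "mon", "onu", "num", "ume", "men", "ent"


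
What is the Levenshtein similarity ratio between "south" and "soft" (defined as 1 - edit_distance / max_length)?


Word 1: "south" (length 5)
Word 2: "soft" (length 4)
One optimal edit sequence:
  1. keep 's'
  2. keep 'o'
  3. substitute 'u' -> 'f'  (+1)
  4. keep 't'
  5. delete 'h'  (+1)
Edit distance = 2
Max length = max(5, 4) = 5
Similarity = 1 - 2/5
= 0.6000


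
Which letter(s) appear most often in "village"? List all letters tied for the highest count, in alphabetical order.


Word: "village"
Letter counts:
  'a': 1
  'e': 1
  'g': 1
  'i': 1
  'l': 2
  'v': 1
Maximum count = 2
Most frequent = 'l' (2 times each)


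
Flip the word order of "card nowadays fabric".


Original: "card nowadays fabric"
Words (1..n): card | nowadays | fabric
Reversed (n..1): fabric | nowadays | card
Result = "fabric nowadays card"


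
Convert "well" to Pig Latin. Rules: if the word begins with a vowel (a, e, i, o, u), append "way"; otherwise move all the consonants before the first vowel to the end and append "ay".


Word: "well"
Starts with consonant(s) → move to end, add 'ay'
Consonant cluster: "w"
Pig Latin = "ellway"


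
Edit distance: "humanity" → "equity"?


Word 1: "humanity" (length 8)
Word 2: "equity" (length 6)
One optimal edit sequence (insert/delete/substitute each cost 1):
  1. delete 'h'  (+1)
  2. delete 'u'  (+1)
  3. substitute 'm' -> 'e'  (+1)
  4. substitute 'a' -> 'q'  (+1)
  5. substitute 'n' -> 'u'  (+1)
  6. keep 'i'
  7. keep 't'
  8. keep 'y'
Total edit operations: 5
Edit distance = 5


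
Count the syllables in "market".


Word: "market"
Syllable breakdown: mar · ket
Counting: 2 parts
= 2 syllables


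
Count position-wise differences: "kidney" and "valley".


Comparing character by character (same length = 6):
  Pos 0: 'k' vs 'v' !=
  Pos 1: 'i' vs 'a' !=
  Pos 2: 'd' vs 'l' !=
  Pos 3: 'n' vs 'l' !=
  Pos 4: 'e' vs 'e' =
  Pos 5: 'y' vs 'y' =
Hamming distance = 4


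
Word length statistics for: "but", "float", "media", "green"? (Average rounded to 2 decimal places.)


Lengths: "but"=3, "float"=5, "media"=5, "green"=5
Sum = 18, Count = 4
Average = 18/4 = 4.50
= avg=4.50, min=3, max=5


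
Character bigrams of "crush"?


Word: "crush" (length 5)
Number of bigrams = 5 - 2 + 1 = 4
  Position 0: "cr"
  Position 1: "ru"
  Position 2: "us"
  Position 3: "sh"
Bigrams = "cr", "ru", "us", "sh"


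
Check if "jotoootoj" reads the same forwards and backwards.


Word: "jotoootoj"
Reversed: "jotoootoj"
Forward == Backward? jotoootoj == jotoootoj
Palindrome = Yes


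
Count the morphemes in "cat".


Word: "cat"
Morphemes: cat
Each morpheme carries meaning
= 1 morpheme


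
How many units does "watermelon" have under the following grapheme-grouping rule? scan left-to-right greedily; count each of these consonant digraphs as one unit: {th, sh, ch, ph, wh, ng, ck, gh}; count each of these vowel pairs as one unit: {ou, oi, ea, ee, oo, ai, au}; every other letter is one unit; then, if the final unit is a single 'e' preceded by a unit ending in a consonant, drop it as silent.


Word: "watermelon" (10 letters)
Left-to-right scan:
  1. 'w' (letter)
  2. 'a' (letter)
  3. 't' (letter)
  4. 'e' (letter)
  5. 'r' (letter)
  6. 'm' (letter)
  7. 'e' (letter)
  8. 'l' (letter)
  9. 'o' (letter)
  10. 'n' (letter)
Units from scan: 10
Sound units = 10 units


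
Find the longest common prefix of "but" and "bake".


Word 1: "but"
Word 2: "bake"
Comparing from start:
  Pos 0: 'b' == 'b'
  Pos 1: 'u' != 'a' (stop)
LCP = "b" (length 1)


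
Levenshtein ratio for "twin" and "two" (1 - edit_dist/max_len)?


Word 1: "twin" (length 4)
Word 2: "two" (length 3)
One optimal edit sequence:
  1. keep 't'
  2. keep 'w'
  3. delete 'i'  (+1)
  4. substitute 'n' -> 'o'  (+1)
Edit distance = 2
Max length = max(4, 3) = 4
Similarity = 1 - 2/4
= 0.5000


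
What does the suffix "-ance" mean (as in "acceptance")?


Suffix: -ance
Example: acceptance (accept + -ance)
Meaning = state of


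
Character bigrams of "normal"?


Word: "normal" (length 6)
Number of bigrams = 6 - 2 + 1 = 5
  Position 0: "no"
  Position 1: "or"
  Position 2: "rm"
  Position 3: "ma"
  Position 4: "al"
Bigrams = "no", "or", "rm", "ma", "al"


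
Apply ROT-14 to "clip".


Word: "clip"
Shift: 14
Each letter → (letter + shift) mod 26:
  'c' (2) + 14 = 16 → 'q'
  'l' (11) + 14 = 25 → 'z'
  'i' (8) + 14 = 22 → 'w'
  'p' (15) + 14 = 3 → 'd'
Result = "qzwd"


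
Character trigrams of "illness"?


Word: "illness" (length 7)
Number of trigrams = 7 - 3 + 1 = 5
  Position 0: "ill"
  Position 1: "lln"
  Position 2: "lne"
  Position 3: "nes"
  Position 4: "ess"
Trigrams = "ill", "lln", "lne", "nes", "ess"


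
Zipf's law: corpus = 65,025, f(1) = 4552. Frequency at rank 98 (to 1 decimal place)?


Zipf's law: f(r) = f(1) / r
f(1) = 4552
f(98) = 4552 / 98
= 46.4 occurrences


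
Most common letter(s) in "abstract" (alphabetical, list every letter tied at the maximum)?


Word: "abstract"
Letter counts:
  'a': 2
  'b': 1
  'c': 1
  'r': 1
  's': 1
  't': 2
Maximum count = 2
Most frequent = 'a', 't' (2 times each)


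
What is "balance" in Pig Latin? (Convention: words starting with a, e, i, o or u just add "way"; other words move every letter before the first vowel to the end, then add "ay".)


Word: "balance"
Starts with consonant(s) → move to end, add 'ay'
Consonant cluster: "b"
Pig Latin = "alancebay"


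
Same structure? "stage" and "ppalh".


Pattern of "stage": [0, 1, 2, 3, 4]
Pattern of "ppalh": [0, 0, 1, 2, 3]
Patterns do not match
Same pattern = No


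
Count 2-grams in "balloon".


Word: "balloon" (length 7)
Number of 2-grams = length - 2 + 1 = 7 - 2 + 1
= 6


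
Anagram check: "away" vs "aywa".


Word 1: "away" → sorted: aawy
Word 2: "aywa" → sorted: aawy
Same letters? aawy == aawy
Anagram = Yes


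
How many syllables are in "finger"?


Word: "finger"
Syllable breakdown: fin · ger
Counting: 2 parts
= 2 syllables


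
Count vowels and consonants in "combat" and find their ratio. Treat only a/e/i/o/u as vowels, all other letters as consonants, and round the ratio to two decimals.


Word: "combat"
Vowels (a,e,i,o,u): 2
Consonants: 4
Ratio = 2/4
= 0.50


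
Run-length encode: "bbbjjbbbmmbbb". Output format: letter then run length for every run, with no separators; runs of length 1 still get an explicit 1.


String: "bbbjjbbbmmbbb"
Scanning for consecutive runs:
  'b' x 3
  'j' x 2
  'b' x 3
  'm' x 2
  'b' x 3
RLE = "b3j2b3m2b3"


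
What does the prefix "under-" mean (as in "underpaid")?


Prefix: under-
Example: underpaid (under- + paid)
Meaning = insufficient


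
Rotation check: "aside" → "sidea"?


Word: "aside", Candidate: "sidea"
Method: check if candidate is substring of word+word
"asideaside" contains "sidea"? Yes
Is rotation = Yes


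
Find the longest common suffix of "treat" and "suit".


Word 1: "treat"
Word 2: "suit"
Comparing from end:
  Pos -1: 't' == 't'
  Pos -2: 'a' != 'i' (stop)
LCS = "t" (length 1)


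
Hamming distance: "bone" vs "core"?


Comparing character by character (same length = 4):
  Pos 0: 'b' vs 'c' !=
  Pos 1: 'o' vs 'o' =
  Pos 2: 'n' vs 'r' !=
  Pos 3: 'e' vs 'e' =
Hamming distance = 2


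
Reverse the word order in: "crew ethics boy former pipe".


Original: "crew ethics boy former pipe"
Words (1..n): crew | ethics | boy | former | pipe
Reversed (n..1): pipe | former | boy | ethics | crew
Result = "pipe former boy ethics crew"


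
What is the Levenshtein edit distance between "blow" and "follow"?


Word 1: "blow" (length 4)
Word 2: "follow" (length 6)
One optimal edit sequence (insert/delete/substitute each cost 1):
  1. insert 'f'  (+1)
  2. insert 'o'  (+1)
  3. substitute 'b' -> 'l'  (+1)
  4. keep 'l'
  5. keep 'o'
  6. keep 'w'
Total edit operations: 3
Edit distance = 3


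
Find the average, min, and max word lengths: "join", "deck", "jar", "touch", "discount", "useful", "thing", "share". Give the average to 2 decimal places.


Lengths: "join"=4, "deck"=4, "jar"=3, "touch"=5, "discount"=8, "useful"=6, "thing"=5, "share"=5
Sum = 40, Count = 8
Average = 40/8 = 5.00
= avg=5.00, min=3, max=8


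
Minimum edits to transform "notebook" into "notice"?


Word 1: "notebook" (length 8)
Word 2: "notice" (length 6)
One optimal edit sequence (insert/delete/substitute each cost 1):
  1. keep 'n'
  2. keep 'o'
  3. keep 't'
  4. delete 'e'  (+1)
  5. delete 'b'  (+1)
  6. substitute 'o' -> 'i'  (+1)
  7. substitute 'o' -> 'c'  (+1)
  8. substitute 'k' -> 'e'  (+1)
Total edit operations: 5
Edit distance = 5


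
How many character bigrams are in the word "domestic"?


Word: "domestic" (length 8)
Number of 2-grams = length - 2 + 1 = 8 - 2 + 1
= 7


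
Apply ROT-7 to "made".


Word: "made"
Shift: 7
Each letter → (letter + shift) mod 26:
  'm' (12) + 7 = 19 → 't'
  'a' (0) + 7 = 7 → 'h'
  'd' (3) + 7 = 10 → 'k'
  'e' (4) + 7 = 11 → 'l'
Result = "thkl"


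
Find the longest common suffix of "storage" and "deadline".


Word 1: "storage"
Word 2: "deadline"
Comparing from end:
  Pos -1: 'e' == 'e'
  Pos -2: 'g' != 'n' (stop)
LCS = "e" (length 1)


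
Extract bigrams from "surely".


Word: "surely" (length 6)
Number of bigrams = 6 - 2 + 1 = 5
  Position 0: "su"
  Position 1: "ur"
  Position 2: "re"
  Position 3: "el"
  Position 4: "ly"
Bigrams = "su", "ur", "re", "el", "ly"


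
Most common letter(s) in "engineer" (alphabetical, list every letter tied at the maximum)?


Word: "engineer"
Letter counts:
  'e': 3
  'g': 1
  'i': 1
  'n': 2
  'r': 1
Maximum count = 3
Most frequent = 'e' (3 times each)


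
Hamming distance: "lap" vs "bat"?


Comparing character by character (same length = 3):
  Pos 0: 'l' vs 'b' !=
  Pos 1: 'a' vs 'a' =
  Pos 2: 'p' vs 't' !=
Hamming distance = 2


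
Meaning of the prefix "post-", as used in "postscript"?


Prefix: post-
As in: postscript -> post- + script
Meaning = after


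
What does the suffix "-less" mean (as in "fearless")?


Suffix: -less
Example: fearless (fear + -less)
Meaning = without


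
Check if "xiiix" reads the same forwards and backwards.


Word: "xiiix"
Reversed: "xiiix"
Forward == Backward? xiiix == xiiix
Palindrome = Yes


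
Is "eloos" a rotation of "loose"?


Word: "loose", Candidate: "eloos"
Method: check if candidate is substring of word+word
"looseloose" contains "eloos"? Yes
Is rotation = Yes


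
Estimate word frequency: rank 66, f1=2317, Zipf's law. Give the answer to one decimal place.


Zipf's law: f(r) = f(1) / r
f(1) = 2317
f(66) = 2317 / 66
= 35.1 occurrences


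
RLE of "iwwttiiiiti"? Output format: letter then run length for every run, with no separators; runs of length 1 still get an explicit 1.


String: "iwwttiiiiti"
Scanning for consecutive runs:
  'i' x 1
  'w' x 2
  't' x 2
  'i' x 4
  't' x 1
  'i' x 1
RLE = "i1w2t2i4t1i1"


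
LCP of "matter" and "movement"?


Word 1: "matter"
Word 2: "movement"
Comparing from start:
  Pos 0: 'm' == 'm'
  Pos 1: 'a' != 'o' (stop)
LCP = "m" (length 1)


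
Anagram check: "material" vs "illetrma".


Word 1: "material" → sorted: aaeilmrt
Word 2: "illetrma" → sorted: aeillmrt
Same letters? aaeilmrt != aeillmrt
Anagram = No


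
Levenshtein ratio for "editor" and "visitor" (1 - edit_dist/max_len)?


Word 1: "editor" (length 6)
Word 2: "visitor" (length 7)
One optimal edit sequence:
  1. insert 'v'  (+1)
  2. substitute 'e' -> 'i'  (+1)
  3. substitute 'd' -> 's'  (+1)
  4. keep 'i'
  5. keep 't'
  6. keep 'o'
  7. keep 'r'
Edit distance = 3
Max length = max(6, 7) = 7
Similarity = 1 - 3/7
= 0.5714


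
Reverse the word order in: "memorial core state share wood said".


Original: "memorial core state share wood said"
Words (1..n): memorial | core | state | share | wood | said
Reversed (n..1): said | wood | share | state | core | memorial
Result = "said wood share state core memorial"


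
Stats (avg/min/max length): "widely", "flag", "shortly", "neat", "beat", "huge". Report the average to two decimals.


Lengths: "widely"=6, "flag"=4, "shortly"=7, "neat"=4, "beat"=4, "huge"=4
Sum = 29, Count = 6
Average = 29/6 = 4.83
= avg=4.83, min=4, max=7


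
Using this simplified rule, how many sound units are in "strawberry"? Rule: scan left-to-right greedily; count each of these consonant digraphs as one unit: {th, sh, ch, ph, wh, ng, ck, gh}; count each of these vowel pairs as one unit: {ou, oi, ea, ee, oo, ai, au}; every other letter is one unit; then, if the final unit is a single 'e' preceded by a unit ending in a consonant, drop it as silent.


Word: "strawberry" (10 letters)
Left-to-right scan:
  (1) 's' (letter)
  (2) 't' (letter)
  (3) 'r' (letter)
  (4) 'a' (letter)
  (5) 'w' (letter)
  (6) 'b' (letter)
  (7) 'e' (letter)
  (8) 'r' (letter)
  (9) 'r' (letter)
  (10) 'y' (letter)
Units from scan: 10
Sound units = 10 units


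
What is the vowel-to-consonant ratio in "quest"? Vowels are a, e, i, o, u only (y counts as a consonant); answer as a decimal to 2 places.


Word: "quest"
Vowels (a,e,i,o,u): 2
Consonants: 3
Ratio = 2/3
= 0.67


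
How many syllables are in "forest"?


Word: "forest"
Syllable breakdown: for · est
Counting: 2 parts
= 2 syllables


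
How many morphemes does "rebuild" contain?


Word: "rebuild"
Morphemes: re- + build
Each morpheme carries meaning
= 2 morphemes


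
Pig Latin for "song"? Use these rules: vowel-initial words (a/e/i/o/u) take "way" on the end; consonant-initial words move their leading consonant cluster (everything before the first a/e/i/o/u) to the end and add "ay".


Word: "song"
Starts with consonant(s) → move to end, add 'ay'
Consonant cluster: "s"
Pig Latin = "ongsay"


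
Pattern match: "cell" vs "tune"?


Pattern of "cell": [0, 1, 2, 2]
Pattern of "tune": [0, 1, 2, 3]
Patterns do not match
Same pattern = No


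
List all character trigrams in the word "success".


Word: "success" (length 7)
Number of trigrams = 7 - 3 + 1 = 5
  Position 0: "suc"
  Position 1: "ucc"
  Position 2: "cce"
  Position 3: "ces"
  Position 4: "ess"
Trigrams = "suc", "ucc", "cce", "ces", "ess"


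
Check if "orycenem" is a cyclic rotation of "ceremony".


Word: "ceremony", Candidate: "orycenem"
Method: check if candidate is substring of word+word
"ceremonyceremony" contains "orycenem"? No
Is rotation = No


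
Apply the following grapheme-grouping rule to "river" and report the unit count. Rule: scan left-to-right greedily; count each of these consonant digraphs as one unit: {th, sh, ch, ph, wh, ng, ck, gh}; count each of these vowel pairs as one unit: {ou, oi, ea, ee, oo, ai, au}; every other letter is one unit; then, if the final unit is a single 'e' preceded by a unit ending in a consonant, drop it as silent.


Word: "river" (5 letters)
Left-to-right scan:
  1. 'r' (letter)
  2. 'i' (letter)
  3. 'v' (letter)
  4. 'e' (letter)
  5. 'r' (letter)
Units from scan: 5
Sound units = 5 units


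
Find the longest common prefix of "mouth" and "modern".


Word 1: "mouth"
Word 2: "modern"
Comparing from start:
  Pos 0: 'm' == 'm'
  Pos 1: 'o' == 'o'
  Pos 2: 'u' != 'd' (stop)
LCP = "mo" (length 2)


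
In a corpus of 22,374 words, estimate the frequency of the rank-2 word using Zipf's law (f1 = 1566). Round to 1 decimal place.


Zipf's law: f(r) = f(1) / r
f(1) = 1566
f(2) = 1566 / 2
= 783.0 occurrences


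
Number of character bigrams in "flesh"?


Word: "flesh" (length 5)
Number of 2-grams = length - 2 + 1 = 5 - 2 + 1
= 4


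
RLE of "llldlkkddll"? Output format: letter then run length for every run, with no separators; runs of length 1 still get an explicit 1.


String: "llldlkkddll"
Scanning for consecutive runs:
  'l' x 3
  'd' x 1
  'l' x 1
  'k' x 2
  'd' x 2
  'l' x 2
RLE = "l3d1l1k2d2l2"
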